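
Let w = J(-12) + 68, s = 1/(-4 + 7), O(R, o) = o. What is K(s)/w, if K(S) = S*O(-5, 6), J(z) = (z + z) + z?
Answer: 1/16 ≈ 0.062500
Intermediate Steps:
J(z) = 3*z (J(z) = 2*z + z = 3*z)
s = ⅓ (s = 1/3 = ⅓ ≈ 0.33333)
K(S) = 6*S (K(S) = S*6 = 6*S)
w = 32 (w = 3*(-12) + 68 = -36 + 68 = 32)
K(s)/w = (6*(⅓))/32 = 2*(1/32) = 1/16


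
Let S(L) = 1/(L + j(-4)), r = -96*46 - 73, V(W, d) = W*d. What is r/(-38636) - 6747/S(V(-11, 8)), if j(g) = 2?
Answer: 22418234401/38636 ≈ 5.8024e+5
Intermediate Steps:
r = -4489 (r = -4416 - 73 = -4489)
S(L) = 1/(2 + L) (S(L) = 1/(L + 2) = 1/(2 + L))
r/(-38636) - 6747/S(V(-11, 8)) = -4489/(-38636) - 6747/(1/(2 - 11*8)) = -4489*(-1/38636) - 6747/(1/(2 - 88)) = 4489/38636 - 6747/(1/(-86)) = 4489/38636 - 6747/(-1/86) = 4489/38636 - 6747*(-86) = 4489/38636 + 580242 = 22418234401/38636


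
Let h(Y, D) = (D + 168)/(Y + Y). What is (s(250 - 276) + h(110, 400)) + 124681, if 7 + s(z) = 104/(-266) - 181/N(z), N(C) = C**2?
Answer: 616514959121/4944940 ≈ 1.2468e+5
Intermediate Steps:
h(Y, D) = (168 + D)/(2*Y) (h(Y, D) = (168 + D)/((2*Y)) = (168 + D)*(1/(2*Y)) = (168 + D)/(2*Y))
s(z) = -983/133 - 181/z**2 (s(z) = -7 + (104/(-266) - 181/z**2) = -7 + (104*(-1/266) - 181/z**2) = -7 + (-52/133 - 181/z**2) = -983/133 - 181/z**2)
(s(250 - 276) + h(110, 400)) + 124681 = ((-983/133 - 181/(250 - 276)**2) + (1/2)*(168 + 400)/110) + 124681 = ((-983/133 - 181/(-26)**2) + (1/2)*(1/110)*568) + 124681 = ((-983/133 - 181*1/676) + 142/55) + 124681 = ((-983/133 - 181/676) + 142/55) + 124681 = (-688581/89908 + 142/55) + 124681 = -25105019/4944940 + 124681 = 616514959121/4944940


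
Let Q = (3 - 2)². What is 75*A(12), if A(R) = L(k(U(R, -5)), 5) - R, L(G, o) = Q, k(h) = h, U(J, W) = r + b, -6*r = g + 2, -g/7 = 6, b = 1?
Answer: -825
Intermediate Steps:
g = -42 (g = -7*6 = -42)
r = 20/3 (r = -(-42 + 2)/6 = -⅙*(-40) = 20/3 ≈ 6.6667)
U(J, W) = 23/3 (U(J, W) = 20/3 + 1 = 23/3)
Q = 1 (Q = 1² = 1)
L(G, o) = 1
A(R) = 1 - R
75*A(12) = 75*(1 - 1*12) = 75*(1 - 12) = 75*(-11) = -825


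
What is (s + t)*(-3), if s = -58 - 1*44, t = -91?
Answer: 579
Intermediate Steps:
s = -102 (s = -58 - 44 = -102)
(s + t)*(-3) = (-102 - 91)*(-3) = -193*(-3) = 579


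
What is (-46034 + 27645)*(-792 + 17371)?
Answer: -304871231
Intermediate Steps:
(-46034 + 27645)*(-792 + 17371) = -18389*16579 = -304871231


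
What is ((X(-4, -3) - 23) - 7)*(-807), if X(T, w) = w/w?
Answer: 23403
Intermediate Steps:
X(T, w) = 1
((X(-4, -3) - 23) - 7)*(-807) = ((1 - 23) - 7)*(-807) = (-22 - 7)*(-807) = -29*(-807) = 23403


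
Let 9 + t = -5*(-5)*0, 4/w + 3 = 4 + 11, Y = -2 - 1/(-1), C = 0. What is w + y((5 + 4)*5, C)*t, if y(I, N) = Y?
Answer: 28/3 ≈ 9.3333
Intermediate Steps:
Y = -1 (Y = -2 - 1*(-1) = -2 + 1 = -1)
y(I, N) = -1
w = ⅓ (w = 4/(-3 + (4 + 11)) = 4/(-3 + 15) = 4/12 = 4*(1/12) = ⅓ ≈ 0.33333)
t = -9 (t = -9 - 5*(-5)*0 = -9 + 25*0 = -9 + 0 = -9)
w + y((5 + 4)*5, C)*t = ⅓ - 1*(-9) = ⅓ + 9 = 28/3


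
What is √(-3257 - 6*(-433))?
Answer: I*√659 ≈ 25.671*I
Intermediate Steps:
√(-3257 - 6*(-433)) = √(-3257 + 2598) = √(-659) = I*√659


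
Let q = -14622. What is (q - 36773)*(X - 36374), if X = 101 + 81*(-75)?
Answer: 2176475460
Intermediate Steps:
X = -5974 (X = 101 - 6075 = -5974)
(q - 36773)*(X - 36374) = (-14622 - 36773)*(-5974 - 36374) = -51395*(-42348) = 2176475460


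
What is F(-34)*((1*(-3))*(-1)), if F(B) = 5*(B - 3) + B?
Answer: -657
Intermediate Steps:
F(B) = -15 + 6*B (F(B) = 5*(-3 + B) + B = (-15 + 5*B) + B = -15 + 6*B)
F(-34)*((1*(-3))*(-1)) = (-15 + 6*(-34))*((1*(-3))*(-1)) = (-15 - 204)*(-3*(-1)) = -219*3 = -657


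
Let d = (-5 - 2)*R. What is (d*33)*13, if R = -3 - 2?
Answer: 15015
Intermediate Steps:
R = -5
d = 35 (d = (-5 - 2)*(-5) = -7*(-5) = 35)
(d*33)*13 = (35*33)*13 = 1155*13 = 15015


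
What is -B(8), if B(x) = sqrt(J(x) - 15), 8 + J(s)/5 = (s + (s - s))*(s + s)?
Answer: -3*sqrt(65) ≈ -24.187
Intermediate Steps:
J(s) = -40 + 10*s**2 (J(s) = -40 + 5*((s + (s - s))*(s + s)) = -40 + 5*((s + 0)*(2*s)) = -40 + 5*(s*(2*s)) = -40 + 5*(2*s**2) = -40 + 10*s**2)
B(x) = sqrt(-55 + 10*x**2) (B(x) = sqrt((-40 + 10*x**2) - 15) = sqrt(-55 + 10*x**2))
-B(8) = -sqrt(-55 + 10*8**2) = -sqrt(-55 + 10*64) = -sqrt(-55 + 640) = -sqrt(585) = -3*sqrt(65)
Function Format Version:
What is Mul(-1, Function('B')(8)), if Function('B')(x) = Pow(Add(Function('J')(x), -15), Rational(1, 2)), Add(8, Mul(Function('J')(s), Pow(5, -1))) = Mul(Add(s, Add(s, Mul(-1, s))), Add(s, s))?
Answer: Mul(-3, Pow(65, Rational(1, 2))) ≈ -24.187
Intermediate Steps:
Function('J')(s) = Add(-40, Mul(10, Pow(s, 2))) (Function('J')(s) = Add(-40, Mul(5, Mul(Add(s, Add(s, Mul(-1, s))), Add(s, s)))) = Add(-40, Mul(5, Mul(Add(s, 0), Mul(2, s)))) = Add(-40, Mul(5, Mul(s, Mul(2, s)))) = Add(-40, Mul(5, Mul(2, Pow(s, 2)))) = Add(-40, Mul(10, Pow(s, 2))))
Function('B')(x) = Pow(Add(-55, Mul(10, Pow(x, 2))), Rational(1, 2)) (Function('B')(x) = Pow(Add(Add(-40, Mul(10, Pow(x, 2))), -15), Rational(1, 2)) = Pow(Add(-55, Mul(10, Pow(x, 2))), Rational(1, 2)))
Mul(-1, Function('B')(8)) = Mul(-1, Pow(Add(-55, Mul(10, Pow(8, 2))), Rational(1, 2))) = Mul(-1, Pow(Add(-55, Mul(10, 64)), Rational(1, 2))) = Mul(-1, Pow(Add(-55, 640), Rational(1, 2))) = Mul(-1, Pow(585, Rational(1, 2))) = Mul(-1, Mul(3, Pow(65, Rational(1, 2)))) = Mul(-3, Pow(65, Rational(1, 2)))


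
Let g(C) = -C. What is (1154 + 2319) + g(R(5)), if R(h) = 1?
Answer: 3472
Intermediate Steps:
(1154 + 2319) + g(R(5)) = (1154 + 2319) - 1*1 = 3473 - 1 = 3472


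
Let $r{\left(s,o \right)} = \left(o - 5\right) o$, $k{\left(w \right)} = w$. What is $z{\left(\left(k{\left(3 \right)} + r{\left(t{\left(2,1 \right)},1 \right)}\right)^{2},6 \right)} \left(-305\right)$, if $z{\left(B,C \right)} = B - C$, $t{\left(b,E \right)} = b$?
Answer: $1525$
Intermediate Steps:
$r{\left(s,o \right)} = o \left(-5 + o\right)$ ($r{\left(s,o \right)} = \left(-5 + o\right) o = o \left(-5 + o\right)$)
$z{\left(\left(k{\left(3 \right)} + r{\left(t{\left(2,1 \right)},1 \right)}\right)^{2},6 \right)} \left(-305\right) = \left(\left(3 + 1 \left(-5 + 1\right)\right)^{2} - 6\right) \left(-305\right) = \left(\left(3 + 1 \left(-4\right)\right)^{2} - 6\right) \left(-305\right) = \left(\left(3 - 4\right)^{2} - 6\right) \left(-305\right) = \left(\left(-1\right)^{2} - 6\right) \left(-305\right) = \left(1 - 6\right) \left(-305\right) = \left(-5\right) \left(-305\right) = 1525$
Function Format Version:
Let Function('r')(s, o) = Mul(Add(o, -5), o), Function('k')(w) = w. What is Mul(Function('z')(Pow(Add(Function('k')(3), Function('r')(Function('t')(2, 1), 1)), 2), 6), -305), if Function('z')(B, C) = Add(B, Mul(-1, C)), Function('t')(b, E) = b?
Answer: 1525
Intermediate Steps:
Function('r')(s, o) = Mul(o, Add(-5, o)) (Function('r')(s, o) = Mul(Add(-5, o), o) = Mul(o, Add(-5, o)))
Mul(Function('z')(Pow(Add(Function('k')(3), Function('r')(Function('t')(2, 1), 1)), 2), 6), -305) = Mul(Add(Pow(Add(3, Mul(1, Add(-5, 1))), 2), Mul(-1, 6)), -305) = Mul(Add(Pow(Add(3, Mul(1, -4)), 2), -6), -305) = Mul(Add(Pow(Add(3, -4), 2), -6), -305) = Mul(Add(Pow(-1, 2), -6), -305) = Mul(Add(1, -6), -305) = Mul(-5, -305) = 1525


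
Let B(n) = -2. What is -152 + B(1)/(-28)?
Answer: -2127/14 ≈ -151.93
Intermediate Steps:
-152 + B(1)/(-28) = -152 - 2/(-28) = -152 - 2*(-1/28) = -152 + 1/14 = -2127/14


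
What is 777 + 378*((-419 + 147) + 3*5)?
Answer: -96369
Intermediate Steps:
777 + 378*((-419 + 147) + 3*5) = 777 + 378*(-272 + 15) = 777 + 378*(-257) = 777 - 97146 = -96369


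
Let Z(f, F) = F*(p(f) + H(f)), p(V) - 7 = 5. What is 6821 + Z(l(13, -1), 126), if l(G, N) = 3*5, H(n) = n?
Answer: 10223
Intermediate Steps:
p(V) = 12 (p(V) = 7 + 5 = 12)
l(G, N) = 15
Z(f, F) = F*(12 + f)
6821 + Z(l(13, -1), 126) = 6821 + 126*(12 + 15) = 6821 + 126*27 = 6821 + 3402 = 10223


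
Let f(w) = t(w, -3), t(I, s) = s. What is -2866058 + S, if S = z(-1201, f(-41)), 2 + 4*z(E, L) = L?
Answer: -11464237/4 ≈ -2.8661e+6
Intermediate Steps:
f(w) = -3
z(E, L) = -½ + L/4
S = -5/4 (S = -½ + (¼)*(-3) = -½ - ¾ = -5/4 ≈ -1.2500)
-2866058 + S = -2866058 - 5/4 = -11464237/4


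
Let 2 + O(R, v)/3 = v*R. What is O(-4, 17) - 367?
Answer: -577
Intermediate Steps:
O(R, v) = -6 + 3*R*v (O(R, v) = -6 + 3*(v*R) = -6 + 3*(R*v) = -6 + 3*R*v)
O(-4, 17) - 367 = (-6 + 3*(-4)*17) - 367 = (-6 - 204) - 367 = -210 - 367 = -577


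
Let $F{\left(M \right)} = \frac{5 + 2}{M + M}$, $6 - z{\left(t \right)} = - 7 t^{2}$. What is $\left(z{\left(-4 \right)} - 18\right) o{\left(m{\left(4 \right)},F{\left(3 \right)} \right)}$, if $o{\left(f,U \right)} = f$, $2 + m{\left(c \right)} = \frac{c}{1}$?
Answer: $200$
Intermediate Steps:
$m{\left(c \right)} = -2 + c$ ($m{\left(c \right)} = -2 + \frac{c}{1} = -2 + c 1 = -2 + c$)
$z{\left(t \right)} = 6 + 7 t^{2}$ ($z{\left(t \right)} = 6 - - 7 t^{2} = 6 + 7 t^{2}$)
$F{\left(M \right)} = \frac{7}{2 M}$
$\left(z{\left(-4 \right)} - 18\right) o{\left(m{\left(4 \right)},F{\left(3 \right)} \right)} = \left(\left(6 + 7 \left(-4\right)^{2}\right) - 18\right) \left(-2 + 4\right) = \left(\left(6 + 7 \cdot 16\right) - 18\right) 2 = \left(\left(6 + 112\right) - 18\right) 2 = \left(118 - 18\right) 2 = 100 \cdot 2 = 200$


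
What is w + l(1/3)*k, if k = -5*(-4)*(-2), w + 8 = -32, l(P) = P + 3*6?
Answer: -2320/3 ≈ -773.33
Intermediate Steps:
l(P) = 18 + P (l(P) = P + 18 = 18 + P)
w = -40 (w = -8 - 32 = -40)
k = -40 (k = 20*(-2) = -40)
w + l(1/3)*k = -40 + (18 + 1/3)*(-40) = -40 + (18 + 1*(⅓))*(-40) = -40 + (18 + ⅓)*(-40) = -40 + (55/3)*(-40) = -40 - 2200/3 = -2320/3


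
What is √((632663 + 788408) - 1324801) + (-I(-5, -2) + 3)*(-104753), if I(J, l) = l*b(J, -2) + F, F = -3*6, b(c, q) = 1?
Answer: -2409319 + √96270 ≈ -2.4090e+6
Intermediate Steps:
F = -18
I(J, l) = -18 + l (I(J, l) = l*1 - 18 = l - 18 = -18 + l)
√((632663 + 788408) - 1324801) + (-I(-5, -2) + 3)*(-104753) = √((632663 + 788408) - 1324801) + (-(-18 - 2) + 3)*(-104753) = √(1421071 - 1324801) + (-1*(-20) + 3)*(-104753) = √96270 + (20 + 3)*(-104753) = √96270 + 23*(-104753) = √96270 - 2409319 = -2409319 + √96270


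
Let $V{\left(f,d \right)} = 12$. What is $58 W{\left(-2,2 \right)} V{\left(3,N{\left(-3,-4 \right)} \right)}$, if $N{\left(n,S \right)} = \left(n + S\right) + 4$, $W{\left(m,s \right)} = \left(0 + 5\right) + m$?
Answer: $2088$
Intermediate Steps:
$W{\left(m,s \right)} = 5 + m$
$N{\left(n,S \right)} = 4 + S + n$ ($N{\left(n,S \right)} = \left(S + n\right) + 4 = 4 + S + n$)
$58 W{\left(-2,2 \right)} V{\left(3,N{\left(-3,-4 \right)} \right)} = 58 \left(5 - 2\right) 12 = 58 \cdot 3 \cdot 12 = 174 \cdot 12 = 2088$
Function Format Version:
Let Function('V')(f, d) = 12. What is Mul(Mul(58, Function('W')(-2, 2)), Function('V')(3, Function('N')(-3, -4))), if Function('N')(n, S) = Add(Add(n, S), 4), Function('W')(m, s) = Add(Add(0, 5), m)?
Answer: 2088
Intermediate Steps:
Function('W')(m, s) = Add(5, m)
Function('N')(n, S) = Add(4, S, n) (Function('N')(n, S) = Add(Add(S, n), 4) = Add(4, S, n))
Mul(Mul(58, Function('W')(-2, 2)), Function('V')(3, Function('N')(-3, -4))) = Mul(Mul(58, Add(5, -2)), 12) = Mul(Mul(58, 3), 12) = Mul(174, 12) = 2088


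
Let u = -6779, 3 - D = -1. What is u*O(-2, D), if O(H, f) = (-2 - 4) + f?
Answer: 13558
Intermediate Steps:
D = 4 (D = 3 - 1*(-1) = 3 + 1 = 4)
O(H, f) = -6 + f
u*O(-2, D) = -6779*(-6 + 4) = -6779*(-2) = 13558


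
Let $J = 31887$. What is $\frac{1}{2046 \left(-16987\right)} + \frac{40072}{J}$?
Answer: $\frac{464239479019}{369415167858} \approx 1.2567$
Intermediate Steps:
$\frac{1}{2046 \left(-16987\right)} + \frac{40072}{J} = \frac{1}{2046 \left(-16987\right)} + \frac{40072}{31887} = \frac{1}{2046} \left(- \frac{1}{16987}\right) + 40072 \cdot \frac{1}{31887} = - \frac{1}{34755402} + \frac{40072}{31887} = \frac{464239479019}{369415167858}$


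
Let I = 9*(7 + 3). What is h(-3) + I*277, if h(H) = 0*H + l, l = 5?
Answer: 24935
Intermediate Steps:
h(H) = 5 (h(H) = 0*H + 5 = 0 + 5 = 5)
I = 90 (I = 9*10 = 90)
h(-3) + I*277 = 5 + 90*277 = 5 + 24930 = 24935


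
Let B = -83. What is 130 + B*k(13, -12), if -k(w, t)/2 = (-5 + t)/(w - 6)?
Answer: -1912/7 ≈ -273.14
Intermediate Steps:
k(w, t) = -2*(-5 + t)/(-6 + w) (k(w, t) = -2*(-5 + t)/(w - 6) = -2*(-5 + t)/(-6 + w))
130 + B*k(13, -12) = 130 - 166*(5 - 1*(-12))/(-6 + 13) = 130 - 166*(5 + 12)/7 = 130 - 166*17/7 = 130 - 83*34/7 = 130 - 2822/7 = -1912/7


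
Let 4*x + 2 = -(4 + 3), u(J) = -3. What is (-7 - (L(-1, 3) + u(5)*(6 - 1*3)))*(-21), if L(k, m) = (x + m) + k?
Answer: -189/4 ≈ -47.250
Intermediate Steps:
x = -9/4 (x = -½ + (-(4 + 3))/4 = -½ + (-1*7)/4 = -½ + (¼)*(-7) = -½ - 7/4 = -9/4 ≈ -2.2500)
L(k, m) = -9/4 + k + m (L(k, m) = (-9/4 + m) + k = -9/4 + k + m)
(-7 - (L(-1, 3) + u(5)*(6 - 1*3)))*(-21) = (-7 - ((-9/4 - 1 + 3) - 3*(6 - 1*3)))*(-21) = (-7 - (-¼ - 3*(6 - 3)))*(-21) = (-7 - (-¼ - 3*3))*(-21) = (-7 - (-¼ - 9))*(-21) = (-7 - 1*(-37/4))*(-21) = (-7 + 37/4)*(-21) = (9/4)*(-21) = -189/4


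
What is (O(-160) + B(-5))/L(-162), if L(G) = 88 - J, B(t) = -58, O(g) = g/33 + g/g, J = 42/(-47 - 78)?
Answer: -255125/364386 ≈ -0.70015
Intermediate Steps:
J = -42/125 (J = 42/(-125) = 42*(-1/125) = -42/125 ≈ -0.33600)
O(g) = 1 + g/33 (O(g) = g*(1/33) + 1 = g/33 + 1 = 1 + g/33)
L(G) = 11042/125 (L(G) = 88 - 1*(-42/125) = 88 + 42/125 = 11042/125)
(O(-160) + B(-5))/L(-162) = ((1 + (1/33)*(-160)) - 58)/(11042/125) = ((1 - 160/33) - 58)*(125/11042) = (-127/33 - 58)*(125/11042) = -2041/33*125/11042 = -255125/364386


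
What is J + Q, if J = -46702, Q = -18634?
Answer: -65336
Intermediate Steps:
J + Q = -46702 - 18634 = -65336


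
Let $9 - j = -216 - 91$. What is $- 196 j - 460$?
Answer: $-62396$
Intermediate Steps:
$j = 316$ ($j = 9 - \left(-216 - 91\right) = 9 - -307 = 9 + 307 = 316$)
$- 196 j - 460 = \left(-196\right) 316 - 460 = -61936 - 460 = -62396$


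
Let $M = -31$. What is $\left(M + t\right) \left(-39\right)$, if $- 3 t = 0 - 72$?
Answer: $273$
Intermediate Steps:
$t = 24$ ($t = - \frac{0 - 72}{3} = \left(- \frac{1}{3}\right) \left(-72\right) = 24$)
$\left(M + t\right) \left(-39\right) = \left(-31 + 24\right) \left(-39\right) = \left(-7\right) \left(-39\right) = 273$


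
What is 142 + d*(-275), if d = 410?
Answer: -112608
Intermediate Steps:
142 + d*(-275) = 142 + 410*(-275) = 142 - 112750 = -112608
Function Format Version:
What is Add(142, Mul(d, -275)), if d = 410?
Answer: -112608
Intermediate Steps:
Add(142, Mul(d, -275)) = Add(142, Mul(410, -275)) = Add(142, -112750) = -112608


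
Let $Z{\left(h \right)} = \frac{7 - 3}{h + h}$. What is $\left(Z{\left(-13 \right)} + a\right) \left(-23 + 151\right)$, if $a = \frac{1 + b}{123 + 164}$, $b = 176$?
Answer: $\frac{221056}{3731} \approx 59.248$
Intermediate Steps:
$Z{\left(h \right)} = \frac{2}{h}$ ($Z{\left(h \right)} = \frac{4}{2 h} = 4 \frac{1}{2 h} = \frac{2}{h}$)
$a = \frac{177}{287}$ ($a = \frac{1 + 176}{123 + 164} = \frac{177}{287} \approx 0.61672$)
$\left(Z{\left(-13 \right)} + a\right) \left(-23 + 151\right) = \left(\frac{2}{-13} + \frac{177}{287}\right) \left(-23 + 151\right) = \left(2 \left(- \frac{1}{13}\right) + \frac{177}{287}\right) 128 = \left(- \frac{2}{13} + \frac{177}{287}\right) 128 = \frac{1727}{3731} \cdot 128 = \frac{221056}{3731}$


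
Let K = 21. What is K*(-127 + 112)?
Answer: -315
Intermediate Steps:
K*(-127 + 112) = 21*(-127 + 112) = 21*(-15) = -315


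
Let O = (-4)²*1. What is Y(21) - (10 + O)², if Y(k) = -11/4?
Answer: -2715/4 ≈ -678.75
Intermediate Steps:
O = 16 (O = 16*1 = 16)
Y(k) = -11/4 (Y(k) = -11*¼ = -11/4)
Y(21) - (10 + O)² = -11/4 - (10 + 16)² = -11/4 - 1*26² = -11/4 - 1*676 = -11/4 - 676 = -2715/4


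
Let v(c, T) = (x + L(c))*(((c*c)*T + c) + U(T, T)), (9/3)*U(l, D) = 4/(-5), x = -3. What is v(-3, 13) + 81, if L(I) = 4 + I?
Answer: -2197/15 ≈ -146.47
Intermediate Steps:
U(l, D) = -4/15 (U(l, D) = (4/(-5))/3 = (4*(-1/5))/3 = (1/3)*(-4/5) = -4/15)
v(c, T) = (1 + c)*(-4/15 + c + T*c**2) (v(c, T) = (-3 + (4 + c))*(((c*c)*T + c) - 4/15) = (1 + c)*((c**2*T + c) - 4/15) = (1 + c)*((T*c**2 + c) - 4/15) = (1 + c)*((c + T*c**2) - 4/15) = (1 + c)*(-4/15 + c + T*c**2))
v(-3, 13) + 81 = (-4/15 + (-3)**2 + (11/15)*(-3) + 13*(-3)**2 + 13*(-3)**3) + 81 = (-4/15 + 9 - 11/5 + 13*9 + 13*(-27)) + 81 = (-4/15 + 9 - 11/5 + 117 - 351) + 81 = -3412/15 + 81 = -2197/15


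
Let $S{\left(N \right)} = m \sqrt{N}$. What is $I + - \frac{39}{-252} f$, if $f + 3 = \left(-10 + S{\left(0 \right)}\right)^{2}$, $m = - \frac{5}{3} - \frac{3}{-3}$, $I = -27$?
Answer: $- \frac{1007}{84} \approx -11.988$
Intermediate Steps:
$m = - \frac{2}{3}$ ($m = \left(-5\right) \frac{1}{3} - -1 = - \frac{5}{3} + 1 = - \frac{2}{3} \approx -0.66667$)
$S{\left(N \right)} = - \frac{2 \sqrt{N}}{3}$
$f = 97$ ($f = -3 + \left(-10 - \frac{2 \sqrt{0}}{3}\right)^{2} = -3 + \left(-10 - 0\right)^{2} = -3 + \left(-10 + 0\right)^{2} = -3 + \left(-10\right)^{2} = -3 + 100 = 97$)
$I + - \frac{39}{-252} f = -27 + - \frac{39}{-252} \cdot 97 = -27 + \left(-39\right) \left(- \frac{1}{252}\right) 97 = -27 + \frac{13}{84} \cdot 97 = -27 + \frac{1261}{84} = - \frac{1007}{84}$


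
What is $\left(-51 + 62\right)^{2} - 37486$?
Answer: $-37365$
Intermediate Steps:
$\left(-51 + 62\right)^{2} - 37486 = 11^{2} - 37486 = 121 - 37486 = -37365$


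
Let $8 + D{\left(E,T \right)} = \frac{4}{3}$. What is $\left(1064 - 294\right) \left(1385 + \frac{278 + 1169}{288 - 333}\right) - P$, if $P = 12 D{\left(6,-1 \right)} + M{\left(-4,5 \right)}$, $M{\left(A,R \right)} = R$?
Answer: $\frac{9375887}{9} \approx 1.0418 \cdot 10^{6}$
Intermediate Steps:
$D{\left(E,T \right)} = - \frac{20}{3}$ ($D{\left(E,T \right)} = -8 + \frac{4}{3} = - \frac{20}{3}$)
$P = -75$ ($P = 12 \left(- \frac{20}{3}\right) + 5 = -80 + 5 = -75$)
$\left(1064 - 294\right) \left(1385 + \frac{278 + 1169}{288 - 333}\right) - P = \left(1064 - 294\right) \left(1385 + \frac{278 + 1169}{288 - 333}\right) - -75 = 770 \left(1385 + \frac{1447}{-45}\right) + 75 = 770 \left(1385 + 1447 \left(- \frac{1}{45}\right)\right) + 75 = 770 \left(1385 - \frac{1447}{45}\right) + 75 = 770 \cdot \frac{60878}{45} + 75 = \frac{9375212}{9} + 75 = \frac{9375887}{9}$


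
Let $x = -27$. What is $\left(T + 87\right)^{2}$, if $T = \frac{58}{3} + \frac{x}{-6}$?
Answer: $\frac{442225}{36} \approx 12284.0$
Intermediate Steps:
$T = \frac{143}{6}$ ($T = \frac{58}{3} - \frac{27}{-6} = 58 \cdot \frac{1}{3} - - \frac{9}{2} = \frac{58}{3} + \frac{9}{2} = \frac{143}{6} \approx 23.833$)
$\left(T + 87\right)^{2} = \left(\frac{143}{6} + 87\right)^{2} = \left(\frac{665}{6}\right)^{2} = \frac{442225}{36}$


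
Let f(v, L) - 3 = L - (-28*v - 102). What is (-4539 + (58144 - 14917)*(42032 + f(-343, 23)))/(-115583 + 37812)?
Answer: -1407293673/77771 ≈ -18095.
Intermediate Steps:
f(v, L) = 105 + L + 28*v (f(v, L) = 3 + (L - (-28*v - 102)) = 3 + (L - (-102 - 28*v)) = 3 + (L + (102 + 28*v)) = 3 + (102 + L + 28*v) = 105 + L + 28*v)
(-4539 + (58144 - 14917)*(42032 + f(-343, 23)))/(-115583 + 37812) = (-4539 + (58144 - 14917)*(42032 + (105 + 23 + 28*(-343))))/(-115583 + 37812) = (-4539 + 43227*(42032 + (105 + 23 - 9604)))/(-77771) = (-4539 + 43227*(42032 - 9476))*(-1/77771) = (-4539 + 43227*32556)*(-1/77771) = (-4539 + 1407298212)*(-1/77771) = 1407293673*(-1/77771) = -1407293673/77771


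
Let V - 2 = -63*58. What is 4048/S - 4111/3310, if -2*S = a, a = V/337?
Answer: 204905267/274730 ≈ 745.84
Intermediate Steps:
V = -3652 (V = 2 - 63*58 = 2 - 3654 = -3652)
a = -3652/337 ≈ -10.837
S = 1826/337 (S = -½*(-3652/337) = 1826/337 ≈ 5.4184)
4048/S - 4111/3310 = 4048/(1826/337) - 4111/3310 = 4048*(337/1826) - 4111*1/3310 = 62008/83 - 4111/3310 = 204905267/274730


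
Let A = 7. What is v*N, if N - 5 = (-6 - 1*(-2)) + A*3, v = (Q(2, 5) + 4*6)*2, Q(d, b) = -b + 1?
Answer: 880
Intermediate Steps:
Q(d, b) = 1 - b
v = 40 (v = ((1 - 1*5) + 4*6)*2 = ((1 - 5) + 24)*2 = (-4 + 24)*2 = 20*2 = 40)
N = 22 (N = 5 + ((-6 - 1*(-2)) + 7*3) = 5 + ((-6 + 2) + 21) = 5 + (-4 + 21) = 5 + 17 = 22)
v*N = 40*22 = 880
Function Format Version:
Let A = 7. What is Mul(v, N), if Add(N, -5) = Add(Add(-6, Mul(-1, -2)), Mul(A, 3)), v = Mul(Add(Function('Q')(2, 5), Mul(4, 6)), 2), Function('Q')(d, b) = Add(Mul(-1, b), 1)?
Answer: 880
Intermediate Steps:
Function('Q')(d, b) = Add(1, Mul(-1, b))
v = 40 (v = Mul(Add(Add(1, Mul(-1, 5)), Mul(4, 6)), 2) = Mul(Add(Add(1, -5), 24), 2) = Mul(Add(-4, 24), 2) = Mul(20, 2) = 40)
N = 22 (N = Add(5, Add(Add(-6, Mul(-1, -2)), Mul(7, 3))) = Add(5, Add(Add(-6, 2), 21)) = Add(5, Add(-4, 21)) = Add(5, 17) = 22)
Mul(v, N) = Mul(40, 22) = 880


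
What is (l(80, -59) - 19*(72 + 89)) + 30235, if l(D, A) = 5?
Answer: 27181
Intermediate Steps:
(l(80, -59) - 19*(72 + 89)) + 30235 = (5 - 19*(72 + 89)) + 30235 = (5 - 19*161) + 30235 = (5 - 3059) + 30235 = -3054 + 30235 = 27181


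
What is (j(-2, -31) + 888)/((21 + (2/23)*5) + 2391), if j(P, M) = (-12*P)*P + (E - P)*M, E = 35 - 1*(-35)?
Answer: -16008/27743 ≈ -0.57701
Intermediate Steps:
E = 70 (E = 35 + 35 = 70)
j(P, M) = -12*P**2 + M*(70 - P) (j(P, M) = (-12*P)*P + (70 - P)*M = -12*P**2 + M*(70 - P))
(j(-2, -31) + 888)/((21 + (2/23)*5) + 2391) = ((-12*(-2)**2 + 70*(-31) - 1*(-31)*(-2)) + 888)/((21 + (2/23)*5) + 2391) = ((-12*4 - 2170 - 62) + 888)/((21 + (2*(1/23))*5) + 2391) = ((-48 - 2170 - 62) + 888)/((21 + (2/23)*5) + 2391) = (-2280 + 888)/((21 + 10/23) + 2391) = -1392/(493/23 + 2391) = -1392/55486/23 = -1392*23/55486 = -16008/27743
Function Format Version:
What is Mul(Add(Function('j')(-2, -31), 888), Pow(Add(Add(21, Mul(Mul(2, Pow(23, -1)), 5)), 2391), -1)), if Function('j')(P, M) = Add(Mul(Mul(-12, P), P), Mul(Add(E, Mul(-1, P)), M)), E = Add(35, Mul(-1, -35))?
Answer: Rational(-16008, 27743) ≈ -0.57701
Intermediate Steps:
E = 70 (E = Add(35, 35) = 70)
Function('j')(P, M) = Add(Mul(-12, Pow(P, 2)), Mul(M, Add(70, Mul(-1, P)))) (Function('j')(P, M) = Add(Mul(Mul(-12, P), P), Mul(Add(70, Mul(-1, P)), M)) = Add(Mul(-12, Pow(P, 2)), Mul(M, Add(70, Mul(-1, P)))))
Mul(Add(Function('j')(-2, -31), 888), Pow(Add(Add(21, Mul(Mul(2, Pow(23, -1)), 5)), 2391), -1)) = Mul(Add(Add(Mul(-12, Pow(-2, 2)), Mul(70, -31), Mul(-1, -31, -2)), 888), Pow(Add(Add(21, Mul(Mul(2, Pow(23, -1)), 5)), 2391), -1)) = Mul(Add(Add(Mul(-12, 4), -2170, -62), 888), Pow(Add(Add(21, Mul(Mul(2, Rational(1, 23)), 5)), 2391), -1)) = Mul(Add(Add(-48, -2170, -62), 888), Pow(Add(Add(21, Mul(Rational(2, 23), 5)), 2391), -1)) = Mul(Add(-2280, 888), Pow(Add(Add(21, Rational(10, 23)), 2391), -1)) = Mul(-1392, Pow(Add(Rational(493, 23), 2391), -1)) = Mul(-1392, Pow(Rational(55486, 23), -1)) = Mul(-1392, Rational(23, 55486)) = Rational(-16008, 27743)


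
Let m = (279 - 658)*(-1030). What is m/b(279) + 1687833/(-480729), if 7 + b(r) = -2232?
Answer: -63813745939/358784077 ≈ -177.86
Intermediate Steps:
b(r) = -2239 (b(r) = -7 - 2232 = -2239)
m = 390370 (m = -379*(-1030) = 390370)
m/b(279) + 1687833/(-480729) = 390370/(-2239) + 1687833/(-480729) = 390370*(-1/2239) + 1687833*(-1/480729) = -390370/2239 - 562611/160243 = -63813745939/358784077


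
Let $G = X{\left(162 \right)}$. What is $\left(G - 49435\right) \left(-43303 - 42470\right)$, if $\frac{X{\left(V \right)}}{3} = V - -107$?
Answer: $4170969444$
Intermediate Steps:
$X{\left(V \right)} = 321 + 3 V$ ($X{\left(V \right)} = 3 \left(V - -107\right) = 3 \left(V + 107\right) = 3 \left(107 + V\right) = 321 + 3 V$)
$G = 807$ ($G = 321 + 3 \cdot 162 = 321 + 486 = 807$)
$\left(G - 49435\right) \left(-43303 - 42470\right) = \left(807 - 49435\right) \left(-43303 - 42470\right) = \left(-48628\right) \left(-85773\right) = 4170969444$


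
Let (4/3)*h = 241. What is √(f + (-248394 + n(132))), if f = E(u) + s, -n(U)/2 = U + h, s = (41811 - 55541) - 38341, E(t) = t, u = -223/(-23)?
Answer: I*√637086982/46 ≈ 548.71*I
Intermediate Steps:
u = 223/23 (u = -223*(-1/23) = 223/23 ≈ 9.6956)
s = -52071 (s = -13730 - 38341 = -52071)
h = 723/4 (h = (¾)*241 = 723/4 ≈ 180.75)
n(U) = -723/2 - 2*U (n(U) = -2*(U + 723/4) = -2*(723/4 + U) = -723/2 - 2*U)
f = -1197410/23 (f = 223/23 - 52071 = -1197410/23 ≈ -52061.)
√(f + (-248394 + n(132))) = √(-1197410/23 + (-248394 + (-723/2 - 2*132))) = √(-1197410/23 + (-248394 + (-723/2 - 264))) = √(-1197410/23 + (-248394 - 1251/2)) = √(-1197410/23 - 498039/2) = √(-13849717/46) = I*√637086982/46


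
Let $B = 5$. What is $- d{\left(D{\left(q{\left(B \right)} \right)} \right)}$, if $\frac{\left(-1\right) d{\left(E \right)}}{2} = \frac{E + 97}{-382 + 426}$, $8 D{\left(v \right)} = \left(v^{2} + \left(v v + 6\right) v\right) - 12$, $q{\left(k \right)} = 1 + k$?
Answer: $\frac{263}{44} \approx 5.9773$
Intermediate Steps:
$D{\left(v \right)} = - \frac{3}{2} + \frac{v^{2}}{8} + \frac{v \left(6 + v^{2}\right)}{8}$ ($D{\left(v \right)} = \frac{\left(v^{2} + \left(v v + 6\right) v\right) - 12}{8} = \frac{\left(v^{2} + \left(v^{2} + 6\right) v\right) - 12}{8} = \frac{\left(v^{2} + \left(6 + v^{2}\right) v\right) - 12}{8} = \frac{\left(v^{2} + v \left(6 + v^{2}\right)\right) - 12}{8} = \frac{-12 + v^{2} + v \left(6 + v^{2}\right)}{8} = - \frac{3}{2} + \frac{v^{2}}{8} + \frac{v \left(6 + v^{2}\right)}{8}$)
$d{\left(E \right)} = - \frac{97}{22} - \frac{E}{22}$ ($d{\left(E \right)} = - 2 \frac{E + 97}{-382 + 426} = - 2 \frac{97 + E}{44} = - 2 \left(97 + E\right) \frac{1}{44} = - 2 \left(\frac{97}{44} + \frac{E}{44}\right) = - \frac{97}{22} - \frac{E}{22}$)
$- d{\left(D{\left(q{\left(B \right)} \right)} \right)} = - (- \frac{97}{22} - \frac{- \frac{3}{2} + \frac{\left(1 + 5\right)^{2}}{8} + \frac{\left(1 + 5\right)^{3}}{8} + \frac{3 \left(1 + 5\right)}{4}}{22}) = - (- \frac{97}{22} - \frac{- \frac{3}{2} + \frac{6^{2}}{8} + \frac{6^{3}}{8} + \frac{3}{4} \cdot 6}{22}) = - (- \frac{97}{22} - \frac{- \frac{3}{2} + \frac{1}{8} \cdot 36 + \frac{1}{8} \cdot 216 + \frac{9}{2}}{22}) = - (- \frac{97}{22} - \frac{- \frac{3}{2} + \frac{9}{2} + 27 + \frac{9}{2}}{22}) = - (- \frac{97}{22} - \frac{69}{44}) = \left(-1\right) \left(- \frac{263}{44}\right) = \frac{263}{44}$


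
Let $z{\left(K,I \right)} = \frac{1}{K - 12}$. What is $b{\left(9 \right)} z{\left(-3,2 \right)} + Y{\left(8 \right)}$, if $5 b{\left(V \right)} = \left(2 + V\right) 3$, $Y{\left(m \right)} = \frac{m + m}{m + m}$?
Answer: $\frac{14}{25} \approx 0.56$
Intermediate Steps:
$z{\left(K,I \right)} = \frac{1}{-12 + K}$
$Y{\left(m \right)} = 1$ ($Y{\left(m \right)} = \frac{2 m}{2 m} = 2 m \frac{1}{2 m} = 1$)
$b{\left(V \right)} = \frac{6}{5} + \frac{3 V}{5}$ ($b{\left(V \right)} = \frac{\left(2 + V\right) 3}{5} = \frac{6 + 3 V}{5} = \frac{6}{5} + \frac{3 V}{5}$)
$b{\left(9 \right)} z{\left(-3,2 \right)} + Y{\left(8 \right)} = \frac{\frac{6}{5} + \frac{3}{5} \cdot 9}{-12 - 3} + 1 = \frac{\frac{6}{5} + \frac{27}{5}}{-15} + 1 = \frac{33}{5} \left(- \frac{1}{15}\right) + 1 = - \frac{11}{25} + 1 = \frac{14}{25}$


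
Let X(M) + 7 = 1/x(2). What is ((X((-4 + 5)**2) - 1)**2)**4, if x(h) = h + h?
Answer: 852891037441/65536 ≈ 1.3014e+7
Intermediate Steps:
x(h) = 2*h
X(M) = -27/4 (X(M) = -7 + 1/(2*2) = -7 + 1/4 = -27/4)
((X((-4 + 5)**2) - 1)**2)**4 = ((-27/4 - 1)**2)**4 = ((-31/4)**2)**4 = (961/16)**4 = 852891037441/65536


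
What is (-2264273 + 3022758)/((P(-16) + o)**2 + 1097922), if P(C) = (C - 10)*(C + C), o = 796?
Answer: 758485/3748306 ≈ 0.20235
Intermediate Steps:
P(C) = 2*C*(-10 + C) (P(C) = (-10 + C)*(2*C) = 2*C*(-10 + C))
(-2264273 + 3022758)/((P(-16) + o)**2 + 1097922) = (-2264273 + 3022758)/((2*(-16)*(-10 - 16) + 796)**2 + 1097922) = 758485/((2*(-16)*(-26) + 796)**2 + 1097922) = 758485/((832 + 796)**2 + 1097922) = 758485/(1628**2 + 1097922) = 758485/(2650384 + 1097922) = 758485/3748306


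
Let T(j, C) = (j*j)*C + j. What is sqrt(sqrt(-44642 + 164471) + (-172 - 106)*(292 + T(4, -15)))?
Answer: sqrt(-15568 + sqrt(119829)) ≈ 123.38*I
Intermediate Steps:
T(j, C) = j + C*j**2 (T(j, C) = j**2*C + j = C*j**2 + j = j + C*j**2)
sqrt(sqrt(-44642 + 164471) + (-172 - 106)*(292 + T(4, -15))) = sqrt(sqrt(-44642 + 164471) + (-172 - 106)*(292 + 4*(1 - 15*4))) = sqrt(sqrt(119829) - 278*(292 + 4*(1 - 60))) = sqrt(sqrt(119829) - 278*(292 + 4*(-59))) = sqrt(sqrt(119829) - 278*(292 - 236)) = sqrt(sqrt(119829) - 278*56) = sqrt(sqrt(119829) - 15568) = sqrt(-15568 + sqrt(119829))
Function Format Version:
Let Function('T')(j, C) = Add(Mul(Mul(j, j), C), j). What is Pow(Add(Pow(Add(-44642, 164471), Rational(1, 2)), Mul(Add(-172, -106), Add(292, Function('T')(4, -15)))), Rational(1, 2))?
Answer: Pow(Add(-15568, Pow(119829, Rational(1, 2))), Rational(1, 2)) ≈ Mul(123.38, I)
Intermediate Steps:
Function('T')(j, C) = Add(j, Mul(C, Pow(j, 2))) (Function('T')(j, C) = Add(Mul(Pow(j, 2), C), j) = Add(Mul(C, Pow(j, 2)), j) = Add(j, Mul(C, Pow(j, 2))))
Pow(Add(Pow(Add(-44642, 164471), Rational(1, 2)), Mul(Add(-172, -106), Add(292, Function('T')(4, -15)))), Rational(1, 2)) = Pow(Add(Pow(Add(-44642, 164471), Rational(1, 2)), Mul(Add(-172, -106), Add(292, Mul(4, Add(1, Mul(-15, 4)))))), Rational(1, 2)) = Pow(Add(Pow(119829, Rational(1, 2)), Mul(-278, Add(292, Mul(4, Add(1, -60))))), Rational(1, 2)) = Pow(Add(Pow(119829, Rational(1, 2)), Mul(-278, Add(292, Mul(4, -59)))), Rational(1, 2)) = Pow(Add(Pow(119829, Rational(1, 2)), Mul(-278, Add(292, -236))), Rational(1, 2)) = Pow(Add(Pow(119829, Rational(1, 2)), Mul(-278, 56)), Rational(1, 2)) = Pow(Add(Pow(119829, Rational(1, 2)), -15568), Rational(1, 2)) = Pow(Add(-15568, Pow(119829, Rational(1, 2))), Rational(1, 2))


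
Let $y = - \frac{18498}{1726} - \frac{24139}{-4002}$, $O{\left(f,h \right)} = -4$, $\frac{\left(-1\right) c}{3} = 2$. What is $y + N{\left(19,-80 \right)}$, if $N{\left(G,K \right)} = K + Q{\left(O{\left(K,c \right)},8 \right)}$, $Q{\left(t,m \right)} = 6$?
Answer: $- \frac{271758265}{3453726} \approx -78.686$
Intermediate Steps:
$c = -6$ ($c = \left(-3\right) 2 = -6$)
$N{\left(G,K \right)} = 6 + K$ ($N{\left(G,K \right)} = K + 6 = 6 + K$)
$y = - \frac{16182541}{3453726}$ ($y = \left(-18498\right) \frac{1}{1726} - - \frac{24139}{4002} = - \frac{9249}{863} + \frac{24139}{4002} = - \frac{16182541}{3453726} \approx -4.6855$)
$y + N{\left(19,-80 \right)} = - \frac{16182541}{3453726} + \left(6 - 80\right) = - \frac{16182541}{3453726} - 74 = - \frac{271758265}{3453726}$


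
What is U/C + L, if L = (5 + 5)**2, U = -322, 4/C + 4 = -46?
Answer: 4125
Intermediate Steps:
C = -2/25 (C = 4/(-4 - 46) = 4/(-50) = 4*(-1/50) = -2/25 ≈ -0.080000)
L = 100 (L = 10**2 = 100)
U/C + L = -322/(-2/25) + 100 = -322*(-25/2) + 100 = 4025 + 100 = 4125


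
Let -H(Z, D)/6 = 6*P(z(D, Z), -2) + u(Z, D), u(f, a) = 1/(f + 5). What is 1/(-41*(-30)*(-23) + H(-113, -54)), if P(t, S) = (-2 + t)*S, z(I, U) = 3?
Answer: -18/507923 ≈ -3.5438e-5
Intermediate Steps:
u(f, a) = 1/(5 + f)
P(t, S) = S*(-2 + t)
H(Z, D) = 72 - 6/(5 + Z) (H(Z, D) = -6*(6*(-2*(-2 + 3)) + 1/(5 + Z)) = -6*(6*(-2*1) + 1/(5 + Z)) = -6*(6*(-2) + 1/(5 + Z)) = -6*(-12 + 1/(5 + Z)) = 72 - 6/(5 + Z))
1/(-41*(-30)*(-23) + H(-113, -54)) = 1/(-41*(-30)*(-23) + 6*(59 + 12*(-113))/(5 - 113)) = 1/(1230*(-23) + 6*(59 - 1356)/(-108)) = 1/(-28290 + 6*(-1/108)*(-1297)) = 1/(-28290 + 1297/18) = 1/(-507923/18) = -18/507923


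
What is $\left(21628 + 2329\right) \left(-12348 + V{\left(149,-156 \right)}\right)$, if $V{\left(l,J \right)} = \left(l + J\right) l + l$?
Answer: $-317238594$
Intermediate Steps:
$V{\left(l,J \right)} = l + l \left(J + l\right)$ ($V{\left(l,J \right)} = \left(J + l\right) l + l = l \left(J + l\right) + l = l + l \left(J + l\right)$)
$\left(21628 + 2329\right) \left(-12348 + V{\left(149,-156 \right)}\right) = \left(21628 + 2329\right) \left(-12348 + 149 \left(1 - 156 + 149\right)\right) = 23957 \left(-12348 + 149 \left(-6\right)\right) = 23957 \left(-12348 - 894\right) = 23957 \left(-13242\right) = -317238594$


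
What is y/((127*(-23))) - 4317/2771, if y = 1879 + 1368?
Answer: -21607394/8094091 ≈ -2.6695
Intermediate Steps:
y = 3247
y/((127*(-23))) - 4317/2771 = 3247/((127*(-23))) - 4317/2771 = 3247/(-2921) - 4317*1/2771 = 3247*(-1/2921) - 4317/2771 = -3247/2921 - 4317/2771 = -21607394/8094091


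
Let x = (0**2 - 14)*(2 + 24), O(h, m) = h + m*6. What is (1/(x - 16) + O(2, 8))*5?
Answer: 18999/76 ≈ 249.99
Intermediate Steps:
O(h, m) = h + 6*m
x = -364 (x = (0 - 14)*26 = -14*26 = -364)
(1/(x - 16) + O(2, 8))*5 = (1/(-364 - 16) + (2 + 6*8))*5 = (1/(-380) + (2 + 48))*5 = (-1/380 + 50)*5 = (18999/380)*5 = 18999/76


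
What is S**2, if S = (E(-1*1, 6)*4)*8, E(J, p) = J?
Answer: 1024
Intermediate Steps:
S = -32 (S = (-1*1*4)*8 = -1*4*8 = -4*8 = -32)
S**2 = (-32)**2 = 1024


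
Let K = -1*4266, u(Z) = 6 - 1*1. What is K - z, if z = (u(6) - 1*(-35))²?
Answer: -5866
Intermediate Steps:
u(Z) = 5 (u(Z) = 6 - 1 = 5)
K = -4266
z = 1600 (z = (5 - 1*(-35))² = (5 + 35)² = 40² = 1600)
K - z = -4266 - 1*1600 = -4266 - 1600 = -5866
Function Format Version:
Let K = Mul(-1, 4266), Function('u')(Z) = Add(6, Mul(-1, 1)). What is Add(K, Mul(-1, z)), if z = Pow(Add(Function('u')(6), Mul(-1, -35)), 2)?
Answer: -5866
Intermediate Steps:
Function('u')(Z) = 5 (Function('u')(Z) = Add(6, -1) = 5)
K = -4266
z = 1600 (z = Pow(Add(5, Mul(-1, -35)), 2) = Pow(Add(5, 35), 2) = Pow(40, 2) = 1600)
Add(K, Mul(-1, z)) = Add(-4266, Mul(-1, 1600)) = Add(-4266, -1600) = -5866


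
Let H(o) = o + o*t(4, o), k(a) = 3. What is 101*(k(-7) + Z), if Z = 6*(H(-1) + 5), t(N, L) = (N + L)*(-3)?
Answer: 8181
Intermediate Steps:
t(N, L) = -3*L - 3*N (t(N, L) = (L + N)*(-3) = -3*L - 3*N)
H(o) = o + o*(-12 - 3*o) (H(o) = o + o*(-3*o - 3*4) = o + o*(-3*o - 12) = o + o*(-12 - 3*o))
Z = 78 (Z = 6*(-1*(-1)*(11 + 3*(-1)) + 5) = 6*(-1*(-1)*(11 - 3) + 5) = 6*(-1*(-1)*8 + 5) = 6*(8 + 5) = 6*13 = 78)
101*(k(-7) + Z) = 101*(3 + 78) = 101*81 = 8181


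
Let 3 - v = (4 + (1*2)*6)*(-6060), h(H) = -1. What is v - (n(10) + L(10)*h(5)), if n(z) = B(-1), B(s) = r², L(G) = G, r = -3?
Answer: 96964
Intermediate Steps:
B(s) = 9 (B(s) = (-3)² = 9)
n(z) = 9
v = 96963 (v = 3 - (4 + (1*2)*6)*(-6060) = 3 - (4 + 2*6)*(-6060) = 3 - (4 + 12)*(-6060) = 3 - 16*(-6060) = 3 - 1*(-96960) = 3 + 96960 = 96963)
v - (n(10) + L(10)*h(5)) = 96963 - (9 + 10*(-1)) = 96963 - (9 - 10) = 96963 - 1*(-1) = 96963 + 1 = 96964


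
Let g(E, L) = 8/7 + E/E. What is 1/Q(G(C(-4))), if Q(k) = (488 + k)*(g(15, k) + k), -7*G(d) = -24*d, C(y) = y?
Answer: -49/268920 ≈ -0.00018221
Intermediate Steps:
g(E, L) = 15/7 (g(E, L) = 8*(1/7) + 1 = 8/7 + 1 = 15/7)
G(d) = 24*d/7 (G(d) = -(-24)*d/7 = 24*d/7)
Q(k) = (488 + k)*(15/7 + k)
1/Q(G(C(-4))) = 1/(7320/7 + ((24/7)*(-4))**2 + 3431*((24/7)*(-4))/7) = 1/(7320/7 + (-96/7)**2 + (3431/7)*(-96/7)) = 1/(7320/7 + 9216/49 - 329376/49) = 1/(-268920/49) = -49/268920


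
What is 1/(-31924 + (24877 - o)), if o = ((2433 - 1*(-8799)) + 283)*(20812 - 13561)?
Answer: -1/83502312 ≈ -1.1976e-8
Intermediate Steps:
o = 83495265 (o = ((2433 + 8799) + 283)*7251 = (11232 + 283)*7251 = 11515*7251 = 83495265)
1/(-31924 + (24877 - o)) = 1/(-31924 + (24877 - 1*83495265)) = 1/(-31924 + (24877 - 83495265)) = 1/(-31924 - 83470388) = 1/(-83502312) = -1/83502312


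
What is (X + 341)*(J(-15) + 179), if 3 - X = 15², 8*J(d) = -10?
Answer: 84609/4 ≈ 21152.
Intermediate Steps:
J(d) = -5/4 (J(d) = (⅛)*(-10) = -5/4)
X = -222 (X = 3 - 1*15² = 3 - 1*225 = 3 - 225 = -222)
(X + 341)*(J(-15) + 179) = (-222 + 341)*(-5/4 + 179) = 119*(711/4) = 84609/4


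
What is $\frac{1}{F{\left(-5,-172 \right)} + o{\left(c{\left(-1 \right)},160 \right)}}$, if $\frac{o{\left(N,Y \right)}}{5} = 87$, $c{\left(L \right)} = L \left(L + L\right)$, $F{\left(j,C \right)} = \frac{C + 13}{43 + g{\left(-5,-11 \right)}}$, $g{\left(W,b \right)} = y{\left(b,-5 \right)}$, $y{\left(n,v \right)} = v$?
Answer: $\frac{38}{16371} \approx 0.0023212$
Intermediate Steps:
$g{\left(W,b \right)} = -5$
$F{\left(j,C \right)} = \frac{13}{38} + \frac{C}{38}$ ($F{\left(j,C \right)} = \frac{C + 13}{43 - 5} = \frac{13 + C}{38} = \left(13 + C\right) \frac{1}{38} = \frac{13}{38} + \frac{C}{38}$)
$c{\left(L \right)} = 2 L^{2}$ ($c{\left(L \right)} = L 2 L = 2 L^{2}$)
$o{\left(N,Y \right)} = 435$ ($o{\left(N,Y \right)} = 5 \cdot 87 = 435$)
$\frac{1}{F{\left(-5,-172 \right)} + o{\left(c{\left(-1 \right)},160 \right)}} = \frac{1}{\left(\frac{13}{38} + \frac{1}{38} \left(-172\right)\right) + 435} = \frac{1}{\left(\frac{13}{38} - \frac{86}{19}\right) + 435} = \frac{1}{- \frac{159}{38} + 435} = \frac{1}{\frac{16371}{38}} = \frac{38}{16371}$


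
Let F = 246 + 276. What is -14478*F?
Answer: -7557516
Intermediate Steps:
F = 522
-14478*F = -14478*522 = -7557516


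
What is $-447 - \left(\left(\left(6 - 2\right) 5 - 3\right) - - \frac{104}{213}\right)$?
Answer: $- \frac{98936}{213} \approx -464.49$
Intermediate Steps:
$-447 - \left(\left(\left(6 - 2\right) 5 - 3\right) - - \frac{104}{213}\right) = -447 - \left(\left(4 \cdot 5 - 3\right) - \left(-104\right) \frac{1}{213}\right) = -447 - \left(\left(20 - 3\right) - - \frac{104}{213}\right) = -447 - \left(17 + \frac{104}{213}\right) = -447 - \frac{3725}{213} = - \frac{98936}{213}$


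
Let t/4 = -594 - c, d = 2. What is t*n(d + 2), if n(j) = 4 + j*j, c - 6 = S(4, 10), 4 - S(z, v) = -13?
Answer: -49360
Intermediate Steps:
S(z, v) = 17 (S(z, v) = 4 - 1*(-13) = 4 + 13 = 17)
c = 23 (c = 6 + 17 = 23)
t = -2468 (t = 4*(-594 - 1*23) = 4*(-594 - 23) = 4*(-617) = -2468)
n(j) = 4 + j**2
t*n(d + 2) = -2468*(4 + (2 + 2)**2) = -2468*(4 + 4**2) = -2468*(4 + 16) = -2468*20 = -49360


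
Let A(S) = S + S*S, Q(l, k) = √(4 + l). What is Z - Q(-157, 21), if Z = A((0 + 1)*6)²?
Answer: 1764 - 3*I*√17 ≈ 1764.0 - 12.369*I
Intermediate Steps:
A(S) = S + S²
Z = 1764 (Z = (((0 + 1)*6)*(1 + (0 + 1)*6))² = ((1*6)*(1 + 1*6))² = (6*(1 + 6))² = (6*7)² = 42² = 1764)
Z - Q(-157, 21) = 1764 - √(4 - 157) = 1764 - √(-153) = 1764 - 3*I*√17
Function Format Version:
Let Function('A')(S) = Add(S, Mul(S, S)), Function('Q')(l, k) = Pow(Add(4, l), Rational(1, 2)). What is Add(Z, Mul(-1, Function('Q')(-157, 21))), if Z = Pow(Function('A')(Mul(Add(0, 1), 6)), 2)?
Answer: Add(1764, Mul(-3, I, Pow(17, Rational(1, 2)))) ≈ Add(1764.0, Mul(-12.369, I))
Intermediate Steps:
Function('A')(S) = Add(S, Pow(S, 2))
Z = 1764 (Z = Pow(Mul(Mul(Add(0, 1), 6), Add(1, Mul(Add(0, 1), 6))), 2) = Pow(Mul(Mul(1, 6), Add(1, Mul(1, 6))), 2) = Pow(Mul(6, Add(1, 6)), 2) = Pow(Mul(6, 7), 2) = Pow(42, 2) = 1764)
Add(Z, Mul(-1, Function('Q')(-157, 21))) = Add(1764, Mul(-1, Pow(Add(4, -157), Rational(1, 2)))) = Add(1764, Mul(-1, Pow(-153, Rational(1, 2)))) = Add(1764, Mul(-1, Mul(3, I, Pow(17, Rational(1, 2))))) = Add(1764, Mul(-3, I, Pow(17, Rational(1, 2))))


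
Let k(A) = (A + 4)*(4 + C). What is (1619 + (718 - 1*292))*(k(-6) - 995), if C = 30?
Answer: -2173835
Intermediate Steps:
k(A) = 136 + 34*A (k(A) = (A + 4)*(4 + 30) = (4 + A)*34 = 136 + 34*A)
(1619 + (718 - 1*292))*(k(-6) - 995) = (1619 + (718 - 1*292))*((136 + 34*(-6)) - 995) = (1619 + (718 - 292))*((136 - 204) - 995) = (1619 + 426)*(-68 - 995) = 2045*(-1063) = -2173835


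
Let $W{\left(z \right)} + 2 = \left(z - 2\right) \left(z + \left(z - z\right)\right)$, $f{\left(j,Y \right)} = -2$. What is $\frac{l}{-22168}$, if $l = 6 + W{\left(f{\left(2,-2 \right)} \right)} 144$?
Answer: $- \frac{435}{11084} \approx -0.039246$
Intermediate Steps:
$W{\left(z \right)} = -2 + z \left(-2 + z\right)$ ($W{\left(z \right)} = -2 + \left(z - 2\right) \left(z + \left(z - z\right)\right) = -2 + \left(-2 + z\right) \left(z + 0\right) = -2 + \left(-2 + z\right) z = -2 + z \left(-2 + z\right)$)
$l = 870$ ($l = 6 + \left(-2 + \left(-2\right)^{2} - -4\right) 144 = 6 + \left(-2 + 4 + 4\right) 144 = 6 + 6 \cdot 144 = 6 + 864 = 870$)
$\frac{l}{-22168} = \frac{870}{-22168} = 870 \left(- \frac{1}{22168}\right) = - \frac{435}{11084}$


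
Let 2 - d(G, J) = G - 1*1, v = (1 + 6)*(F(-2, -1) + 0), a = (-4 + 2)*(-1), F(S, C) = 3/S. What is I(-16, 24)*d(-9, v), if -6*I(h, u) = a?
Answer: -4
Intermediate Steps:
a = 2 (a = -2*(-1) = 2)
I(h, u) = -1/3 (I(h, u) = -1/6*2 = -1/3)
v = -21/2 (v = (1 + 6)*(3/(-2) + 0) = 7*(3*(-1/2) + 0) = 7*(-3/2 + 0) = 7*(-3/2) = -21/2 ≈ -10.500)
d(G, J) = 3 - G (d(G, J) = 2 - (G - 1*1) = 2 - (G - 1) = 2 - (-1 + G) = 2 + (1 - G) = 3 - G)
I(-16, 24)*d(-9, v) = -(3 - 1*(-9))/3 = -(3 + 9)/3 = -1/3*12 = -4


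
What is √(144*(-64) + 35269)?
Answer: √26053 ≈ 161.41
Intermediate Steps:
√(144*(-64) + 35269) = √(-9216 + 35269) = √26053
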